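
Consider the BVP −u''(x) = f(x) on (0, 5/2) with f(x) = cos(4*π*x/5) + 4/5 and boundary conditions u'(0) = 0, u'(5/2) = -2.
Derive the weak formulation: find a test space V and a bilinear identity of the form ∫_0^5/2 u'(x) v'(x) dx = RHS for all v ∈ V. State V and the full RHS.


V = H^1(0, 5/2) (v unrestricted at boundary; u is determined up to an additive constant); weak form: ∫_0^5/2 u'v' dx = ∫_0^5/2 (cos(4*π*x/5) + 4/5) v dx − 2·v(5/2) for all v ∈ V.

Multiply both sides by a test function v and integrate from 0 to 5/2:
  ∫_0^5/2 −u''(x) v(x) dx = ∫_0^5/2 f(x) v(x) dx.
Integrate the LHS by parts once:
  ∫_0^5/2 −u'' v dx = −[u'(x) v(x)]_0^5/2 + ∫_0^5/2 u'(x) v'(x) dx.
Thus ∫_0^5/2 u'(x) v'(x) dx = ∫_0^5/2 f(x) v(x) dx + [u'(x) v(x)]_0^5/2.
Choose V so that boundary terms are either known or forced to vanish.
u has inhomogeneous Neumann u'(0) = 0, u'(5/2) = -2. [u' v]_0^5/2 = (-2)·v(5/2) − (0)·v(0) = − 2·v(5/2). Take V = H^1(0, 5/2); boundary term becomes part of RHS.
Weak formulation: find u (satisfying any essential BC) such that ∫_0^5/2 u'(x) v'(x) dx = ∫_0^5/2 f v dx − 2·v(5/2) for all v ∈ V (Neumann data are natural BCs: they enter the RHS as boundary terms).
Substituting f(x) = cos(4*π*x/5) + 4/5, the right-hand side is ∫_0^5/2 (cos(4*π*x/5) + 4/5) v dx − 2·v(5/2).
Compatibility check (pure Neumann): taking v ≡ 1 ∈ V gives 0 = ∫_0^5/2 f dx + (-2) − (0), i.e. ∫_0^5/2 f dx must equal u'(0) − u'(5/2) = 2. Indeed ∫_0^5/2 (cos(4*π*x/5) + 4/5) dx = 2, so the data are compatible. The solution is then unique only up to an additive constant (fix it e.g. by requiring ∫_0^5/2 u dx = 0).


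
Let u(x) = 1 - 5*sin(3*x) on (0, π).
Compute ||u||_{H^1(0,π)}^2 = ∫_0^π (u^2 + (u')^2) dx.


||u||_{H^1(0,π)}^2 = -20/3 + 126*π

u'(x) = -15*cos(3*x).
Expand u² and (u')² and integrate term by term on (0, π), using: for integers n ≥ 1, ∫_0^π sin²(nx) dx = ∫_0^π cos²(nx) dx = π/2; for n ≠ n', ∫_0^π sin(nx)sin(n'x) dx = ∫_0^π cos(nx)cos(n'x) dx = 0; and by product-to-sum, ∫_0^π sin(nx)cos(n'x) dx = ½∫_0^π [sin((n+n')x) + sin((n−n')x)] dx, which is 0 when n+n' is even and 2n/(n²−n'²) when n+n' is odd (it need not vanish on (0, π)). For the constant mode: ∫_0^π 1 dx = π, ∫_0^π cos(nx) dx = 0, ∫_0^π sin(nx) dx = (1−(−1)^n)/n.
  u² squared terms: (1)²·∫1 dx = 1·π = π;  (-5)²·∫sin(3x)² dx = 25·π/2 = 25*π/2.
  u² cross terms: 2·(1)·(-5)·∫1·sin(3x) dx = -10·(2/3) = -20/3.
  So ∫_0^π u² dx = π + 25*π/2 − 20/3 = -20/3 + 27*π/2.
  (u')² squared terms: (-15)²·∫cos(3x)² dx = 225·π/2 = 225*π/2.
  So ∫_0^π (u')² dx = 225*π/2.
||u||_{H^1}^2 = (-20/3 + 27*π/2) + (225*π/2) = -20/3 + 126*π.


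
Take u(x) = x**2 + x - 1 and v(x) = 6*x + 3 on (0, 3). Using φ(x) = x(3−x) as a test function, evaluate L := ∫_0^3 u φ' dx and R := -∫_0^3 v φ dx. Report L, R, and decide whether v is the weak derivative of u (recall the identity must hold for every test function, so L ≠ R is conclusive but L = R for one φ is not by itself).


LHS = -18, RHS = -54. No, v is not the weak derivative of u.

u(x) = x**2 + x - 1, classical derivative u'(x) = 2*x + 1.
φ(x) = x(3−x), so φ'(x) = 3 - 2*x.
Note φ(0) = φ(3) = 0, so the boundary term u·φ vanishes.
LHS = ∫_0^3 u(x) φ'(x) dx = ∫_0^3 (-2*x^3 + x^2 + 5*x - 3) dx. Term by term:
  ∫_0^3 -2*x^3 dx = -81/2;  ∫_0^3 x^2 dx = 9;  ∫_0^3 5*x dx = 45/2;
  ∫_0^3 -3 dx = -9.
Sum: -81/2 + 9 + 45/2 − 9 = -18.
So LHS = -18.
∫_0^3 v(x) φ(x) dx = ∫_0^3 (-6*x^3 + 15*x^2 + 9*x) dx. Term by term:
  ∫_0^3 -6*x^3 dx = -243/2;  ∫_0^3 15*x^2 dx = 135;  ∫_0^3 9*x dx = 81/2.
Sum: -243/2 + 135 + 81/2 = 54.
So RHS = -∫_0^3 v(x) φ(x) dx = -54.
LHS − RHS = 36 ≠ 0, so the identity fails.
(For a valid weak derivative the identity must hold for EVERY test function, in particular this one. The failure shows v is NOT the weak derivative of u.)
Correct weak derivative would be u'(x) = 2*x + 1.


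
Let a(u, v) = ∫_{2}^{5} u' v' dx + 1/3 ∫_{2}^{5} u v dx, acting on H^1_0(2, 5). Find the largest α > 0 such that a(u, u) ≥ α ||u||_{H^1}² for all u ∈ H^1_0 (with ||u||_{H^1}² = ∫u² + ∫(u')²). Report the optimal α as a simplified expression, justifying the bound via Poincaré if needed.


α = (3 + π^2)/(9 + π^2)

Coercivity of a(·,·) on H^1_0(2, 5) means a(u, u) ≥ α ||u||_{H^1}² for every u ∈ H^1_0.
The interval has length L = 3, and Poincaré/coercivity depend only on L. Here a(u, u) = ∫(u')² + (1/3)·∫u².
Here 0 < c = 1/3 < 1. The condition a(u,u) ≥ α||u||_{H^1}² reads (1−α)∫(u')² ≥ (α−c)∫u². Any admissible α is ≤ 1 (rapidly oscillating u have ∫u²/∫(u')² → 0), and α = 1 would force 0 ≥ (1−c)∫u², impossible since c < 1; so 1−α > 0. By the sharp Poincaré inequality on H^1_0 of an interval of length L, ∫(u')² ≥ (π/L)²∫u² with equality for the first sine mode sin(π(x−x₀)/L) (x₀ the left endpoint), so the inequality holds for all u iff (1−α)(π/L)² ≥ α − c, i.e. α ≤ ((π/L)² + c)/((π/L)² + 1) = (1 + c(L/π)²)/(1 + (L/π)²). With (π/L)² = π^2/9 and c = 1/3, the largest admissible constant is α = ((π/L)² + c)/((π/L)² + 1).
Simplifying, α = (3 + π^2)/(9 + π^2).


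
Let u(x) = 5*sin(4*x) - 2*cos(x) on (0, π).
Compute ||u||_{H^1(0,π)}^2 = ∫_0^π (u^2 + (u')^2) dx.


||u||_{H^1(0,π)}^2 = -64/3 + 433*π/2

u'(x) = 2*sin(x) + 20*cos(4*x).
Expand u² and (u')² and integrate term by term on (0, π), using: for integers n ≥ 1, ∫_0^π sin²(nx) dx = ∫_0^π cos²(nx) dx = π/2; for n ≠ n', ∫_0^π sin(nx)sin(n'x) dx = ∫_0^π cos(nx)cos(n'x) dx = 0; and by product-to-sum, ∫_0^π sin(nx)cos(n'x) dx = ½∫_0^π [sin((n+n')x) + sin((n−n')x)] dx, which is 0 when n+n' is even and 2n/(n²−n'²) when n+n' is odd (it need not vanish on (0, π)).
  u² squared terms: (-2)²·∫cos(x)² dx = 4·π/2 = 2*π;  (5)²·∫sin(4x)² dx = 25·π/2 = 25*π/2.
  u² cross terms: 2·(-2)·(5)·∫cos(x)·sin(4x) dx = -20·(8/15) = -32/3.
  So ∫_0^π u² dx = 2*π + 25*π/2 − 32/3 = -32/3 + 29*π/2.
  (u')² squared terms: (2)²·∫sin(x)² dx = 4·π/2 = 2*π;  (20)²·∫cos(4x)² dx = 400·π/2 = 200*π.
  (u')² cross terms: 2·(2)·(20)·∫sin(x)·cos(4x) dx = 80·(-2/15) = -32/3.
  So ∫_0^π (u')² dx = 2*π + 200*π − 32/3 = -32/3 + 202*π.
||u||_{H^1}^2 = (-32/3 + 29*π/2) + (-32/3 + 202*π) = -64/3 + 433*π/2.


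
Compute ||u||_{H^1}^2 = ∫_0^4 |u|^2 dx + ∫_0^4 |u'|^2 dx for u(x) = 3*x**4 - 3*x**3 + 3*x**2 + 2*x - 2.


||u||_{H^1}^2 = 8485408/21

The H^1 norm (squared) on an interval (0, L) is
  ||u||_{H^1}^2 = ∫_0^L u(x)^2 dx + ∫_0^L u'(x)^2 dx.
Compute u'(x) = 12*x**3 - 9*x**2 + 6*x + 2.
Then u(x)^2 = 9*x**8 - 18*x**7 + 27*x**6 - 6*x**5 - 15*x**4 + 24*x**3 - 8*x**2 - 8*x + 4 and u'(x)^2 = 144*x**6 - 216*x**5 + 225*x**4 - 60*x**3 + 24*x + 4.
Integrate each monomial from 0 to 4 using ∫_0^4 c·x^n dx = c·4^(n+1)/(n+1):
  ∫_0^4 u(x)^2 dx = ∫_0^4 (9*x^8 - 18*x^7 + 27*x^6 - 6*x^5 - 15*x^4 + 24*x^3 - 8*x^2 - 8*x + 4) dx. Term by term:
    ∫_0^4 9*x^8 dx = 262144;  ∫_0^4 -18*x^7 dx = -147456;  ∫_0^4 27*x^6 dx = 442368/7;
    ∫_0^4 -6*x^5 dx = -4096;  ∫_0^4 -15*x^4 dx = -3072;  ∫_0^4 24*x^3 dx = 1536;
    ∫_0^4 -8*x^2 dx = -512/3;  ∫_0^4 -8*x dx = -64;  ∫_0^4 4 dx = 16.
  Sum: 262144 − 147456 + 442368/7 − 4096 − 3072 + 1536 − 512/3 − 64 + 16 = 3612688/21.
  ∫_0^4 u'(x)^2 dx = ∫_0^4 (144*x^6 - 216*x^5 + 225*x^4 - 60*x^3 + 24*x + 4) dx. Term by term:
    ∫_0^4 144*x^6 dx = 2359296/7;  ∫_0^4 -216*x^5 dx = -147456;  ∫_0^4 225*x^4 dx = 46080;
    ∫_0^4 -60*x^3 dx = -3840;  ∫_0^4 24*x dx = 192;  ∫_0^4 4 dx = 16.
  Sum: 2359296/7 − 147456 + 46080 − 3840 + 192 + 16 = 1624240/7.
Adding: ||u||_{H^1}^2 = 3612688/21 + 1624240/7 = 8485408/21.


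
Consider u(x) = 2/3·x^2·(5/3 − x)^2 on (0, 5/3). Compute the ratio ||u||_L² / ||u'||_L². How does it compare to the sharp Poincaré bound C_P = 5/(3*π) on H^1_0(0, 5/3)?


||u||_L² / ||u'||_L² = 5*sqrt(3)/18 < C_P = 5/(3*π).

u(x) = 2/3·x^2·(5/3 − x)^2, so u'(x) = 4*x*(3*x - 5)*(6*x - 5)/27.
u(x) = 2/3·x^2·(5/3 − x)^2 vanishes at x = 0 and x = 5/3, so u ∈ H^1_0(0, 5/3). Differentiate via the product rule and integrate the resulting polynomials term by term.
  ∫_0^5/3 u² dx = ∫_0^5/3 (4*x^8/9 - 80*x^7/27 + 200*x^6/27 - 2000*x^5/243 + 2500*x^4/729) dx. Term by term:
    ∫_0^5/3 4*x^8/9 dx = 7812500/1594323;  ∫_0^5/3 -80*x^7/27 dx = -3906250/177147;  ∫_0^5/3 200*x^6/27 dx = 15625000/413343;
    ∫_0^5/3 -2000*x^5/243 dx = -15625000/531441;  ∫_0^5/3 2500*x^4/729 dx = 1562500/177147.
  Sum: 7812500/1594323 − 3906250/177147 + 15625000/413343 − 15625000/531441 + 1562500/177147 = 781250/11160261.
  ∫_0^5/3 (u')² dx = ∫_0^5/3 (64*x^6/9 - 320*x^5/9 + 5200*x^4/81 - 4000*x^3/81 + 10000*x^2/729) dx. Term by term:
    ∫_0^5/3 64*x^6/9 dx = 5000000/137781;  ∫_0^5/3 -320*x^5/9 dx = -2500000/19683;  ∫_0^5/3 5200*x^4/81 dx = 3250000/19683;
    ∫_0^5/3 -4000*x^3/81 dx = -625000/6561;  ∫_0^5/3 10000*x^2/729 dx = 1250000/59049.
  Sum: 5000000/137781 − 2500000/19683 + 3250000/19683 − 625000/6561 + 1250000/59049 = 125000/413343.
∫_0^5/3 u² dx = 781250/11160261, so ||u||_L² = 625*sqrt(42)/15309.
∫_0^5/3 (u')² dx = 125000/413343, so ||u'||_L² = 250*sqrt(14)/1701.
Ratio ||u||_L² / ||u'||_L² = 5*sqrt(3)/18.
Sharp Poincaré constant on H^1_0(0, 5/3) is C_P = L/π = 5/(3*π), achieved by sin(3*π/5·x).
A polynomial bump cannot attain the sharp Poincaré constant (only the first sine eigenfunction does), so the ratio is strictly less than C_P, consistent with ||u||_L² ≤ C_P ||u'||_L².


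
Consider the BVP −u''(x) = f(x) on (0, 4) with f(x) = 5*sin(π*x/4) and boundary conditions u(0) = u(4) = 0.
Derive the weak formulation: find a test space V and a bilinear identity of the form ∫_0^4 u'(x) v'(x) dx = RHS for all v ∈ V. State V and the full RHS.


V = H^1_0(0, 4) (so v(0) = v(4) = 0); weak form: ∫_0^4 u'v' dx = ∫_0^4 (5*sin(π*x/4)) v dx for all v ∈ V.

Multiply both sides by a test function v and integrate from 0 to 4:
  ∫_0^4 −u''(x) v(x) dx = ∫_0^4 f(x) v(x) dx.
Integrate the LHS by parts once:
  ∫_0^4 −u'' v dx = −[u'(x) v(x)]_0^4 + ∫_0^4 u'(x) v'(x) dx.
Thus ∫_0^4 u'(x) v'(x) dx = ∫_0^4 f(x) v(x) dx + [u'(x) v(x)]_0^4.
Choose V so that boundary terms are either known or forced to vanish.
u is Dirichlet: u(0) = u(4) = 0. Let V = H^1_0(0, 4); then v(0) = v(4) = 0, and [u' v]_0^4 = 0.
Weak formulation: find u (satisfying any essential BC) such that ∫_0^4 u'(x) v'(x) dx = ∫_0^4 f v dx for all v ∈ V.
Substituting f(x) = 5*sin(π*x/4), the right-hand side is ∫_0^4 (5*sin(π*x/4)) v dx.


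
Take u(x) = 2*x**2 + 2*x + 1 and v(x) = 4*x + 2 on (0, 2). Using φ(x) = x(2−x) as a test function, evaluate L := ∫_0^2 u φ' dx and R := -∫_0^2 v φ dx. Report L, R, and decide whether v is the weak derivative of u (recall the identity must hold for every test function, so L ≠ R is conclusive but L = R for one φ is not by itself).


LHS = -8, RHS = -8. Yes, v = u' weakly.

u(x) = 2*x**2 + 2*x + 1, classical derivative u'(x) = 4*x + 2.
φ(x) = x(2−x), so φ'(x) = 2 - 2*x.
Note φ(0) = φ(2) = 0, so the boundary term u·φ vanishes.
LHS = ∫_0^2 u(x) φ'(x) dx = ∫_0^2 (-4*x^3 + 2*x + 2) dx. Term by term:
  ∫_0^2 -4*x^3 dx = -16;  ∫_0^2 2*x dx = 4;  ∫_0^2 2 dx = 4.
Sum: -16 + 4 + 4 = -8.
So LHS = -8.
∫_0^2 v(x) φ(x) dx = ∫_0^2 (-4*x^3 + 6*x^2 + 4*x) dx. Term by term:
  ∫_0^2 -4*x^3 dx = -16;  ∫_0^2 6*x^2 dx = 16;  ∫_0^2 4*x dx = 8.
Sum: -16 + 16 + 8 = 8.
So RHS = -∫_0^2 v(x) φ(x) dx = -8.
LHS = RHS, so the identity holds for this test φ.
Moreover u is smooth here and v(x) = u'(x) = 4*x + 2 pointwise, so the identity holds for every test function. Hence v is the weak derivative of u.


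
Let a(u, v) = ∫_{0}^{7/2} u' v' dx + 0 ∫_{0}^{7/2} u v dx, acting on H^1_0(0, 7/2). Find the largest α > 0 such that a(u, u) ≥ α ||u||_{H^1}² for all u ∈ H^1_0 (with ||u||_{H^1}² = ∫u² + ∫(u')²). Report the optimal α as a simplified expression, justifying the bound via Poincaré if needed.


α = 4*π^2/(4*π^2 + 49)

Coercivity of a(·,·) on H^1_0(0, 7/2) means a(u, u) ≥ α ||u||_{H^1}² for every u ∈ H^1_0.
The interval has length L = 7/2, and Poincaré/coercivity depend only on L. Here a(u, u) = ∫(u')² + (0)·∫u².
Here c = 0, so a(u,u) = ∫(u')² alone. The condition a(u,u) ≥ α||u||_{H^1}² reads (1−α)∫(u')² ≥ (α−c)∫u². Any admissible α is ≤ 1 (rapidly oscillating u have ∫u²/∫(u')² → 0), and α = 1 would force 0 ≥ (1−c)∫u², impossible since c < 1; so 1−α > 0. By the sharp Poincaré inequality on H^1_0 of an interval of length L, ∫(u')² ≥ (π/L)²∫u² with equality for the first sine mode sin(π(x−x₀)/L) (x₀ the left endpoint), so the inequality holds for all u iff (1−α)(π/L)² ≥ α − c, i.e. α ≤ ((π/L)² + c)/((π/L)² + 1) = (1 + c(L/π)²)/(1 + (L/π)²). (Direct route, valid since c ≤ 0: Poincaré gives c∫u² ≥ c(L/π)²∫(u')², so a(u,u) ≥ (1 + c(L/π)²)∫(u')², while ||u||_{H^1}² ≤ (1 + (L/π)²)∫(u')²; dividing yields the same α.) With (π/L)² = 4*π^2/49 and c = 0, the largest admissible constant is α = ((π/L)² + c)/((π/L)² + 1).
Simplifying, α = 4*π^2/(4*π^2 + 49).


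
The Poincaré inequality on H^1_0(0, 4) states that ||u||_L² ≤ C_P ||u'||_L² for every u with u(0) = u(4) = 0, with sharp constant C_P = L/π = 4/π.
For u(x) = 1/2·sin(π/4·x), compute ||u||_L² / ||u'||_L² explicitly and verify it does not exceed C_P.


||u||_L² / ||u'||_L² = 4/π = C_P.

u(x) = 1/2·sin(π/4·x), so u'(x) = π*cos(π*x/4)/8.
Writing u(x) = A·sin(kπx/L) with A = 1/2 and k = 1, use ∫_0^L sin²(kπx/L) dx = L/2 and ∫_0^L cos²(kπx/L) dx = L/2.
u² = 1/4·sin²(π/4·x) and (u')² = π^2/64·cos²(π/4·x), and each of sin², cos² integrates to L/2 = 2 over (0, 4).
∫_0^4 u² dx = 1/2, so ||u||_L² = sqrt(2)/2.
∫_0^4 (u')² dx = π^2/32, so ||u'||_L² = sqrt(2)*π/8.
Ratio ||u||_L² / ||u'||_L² = 4/π.
Sharp Poincaré constant on H^1_0(0, 4) is C_P = L/π = 4/π, achieved by sin(π/4·x).
This is the k = 1 eigenfunction (up to amplitude), so the ratio equals the sharp Poincaré constant exactly.


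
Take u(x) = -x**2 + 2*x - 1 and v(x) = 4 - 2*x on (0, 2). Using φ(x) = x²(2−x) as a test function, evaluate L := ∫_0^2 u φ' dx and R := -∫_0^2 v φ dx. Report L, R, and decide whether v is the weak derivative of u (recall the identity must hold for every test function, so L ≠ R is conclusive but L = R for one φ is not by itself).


LHS = 8/15, RHS = -32/15. No, v is not the weak derivative of u.

u(x) = -x**2 + 2*x - 1, classical derivative u'(x) = 2 - 2*x.
φ(x) = x²(2−x), so φ'(x) = x*(4 - 3*x).
Note φ(0) = φ(2) = 0, so the boundary term u·φ vanishes.
LHS = ∫_0^2 u(x) φ'(x) dx = ∫_0^2 (3*x^4 - 10*x^3 + 11*x^2 - 4*x) dx. Term by term:
  ∫_0^2 3*x^4 dx = 96/5;  ∫_0^2 -10*x^3 dx = -40;  ∫_0^2 11*x^2 dx = 88/3;
  ∫_0^2 -4*x dx = -8.
Sum: 96/5 − 40 + 88/3 − 8 = 8/15.
So LHS = 8/15.
∫_0^2 v(x) φ(x) dx = ∫_0^2 (2*x^4 - 8*x^3 + 8*x^2) dx. Term by term:
  ∫_0^2 2*x^4 dx = 64/5;  ∫_0^2 -8*x^3 dx = -32;  ∫_0^2 8*x^2 dx = 64/3.
Sum: 64/5 − 32 + 64/3 = 32/15.
So RHS = -∫_0^2 v(x) φ(x) dx = -32/15.
LHS − RHS = 8/3 ≠ 0, so the identity fails.
(For a valid weak derivative the identity must hold for EVERY test function, in particular this one. The failure shows v is NOT the weak derivative of u.)
Correct weak derivative would be u'(x) = 2 - 2*x.


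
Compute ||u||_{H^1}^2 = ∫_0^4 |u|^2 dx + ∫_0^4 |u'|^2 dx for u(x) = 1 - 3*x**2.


||u||_{H^1}^2 = 12436/5

The H^1 norm (squared) on an interval (0, L) is
  ||u||_{H^1}^2 = ∫_0^L u(x)^2 dx + ∫_0^L u'(x)^2 dx.
Compute u'(x) = -6*x.
Then u(x)^2 = 9*x**4 - 6*x**2 + 1 and u'(x)^2 = 36*x**2.
Integrate each monomial from 0 to 4 using ∫_0^4 c·x^n dx = c·4^(n+1)/(n+1):
  ∫_0^4 u(x)^2 dx = ∫_0^4 (9*x^4 - 6*x^2 + 1) dx. Term by term:
    ∫_0^4 9*x^4 dx = 9216/5;  ∫_0^4 -6*x^2 dx = -128;  ∫_0^4 1 dx = 4.
  Sum: 9216/5 − 128 + 4 = 8596/5.
  ∫_0^4 u'(x)^2 dx = ∫_0^4 (36*x^2) dx. Term by term:
    ∫_0^4 36*x^2 dx = 768.
Adding: ||u||_{H^1}^2 = 8596/5 + 768 = 12436/5.


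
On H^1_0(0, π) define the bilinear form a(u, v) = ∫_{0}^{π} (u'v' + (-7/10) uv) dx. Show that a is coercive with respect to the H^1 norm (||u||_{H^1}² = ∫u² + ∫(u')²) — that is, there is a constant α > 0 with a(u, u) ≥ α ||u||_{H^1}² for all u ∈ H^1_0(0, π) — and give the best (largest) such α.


α = 3/20

Coercivity of a(·,·) on H^1_0(0, π) means a(u, u) ≥ α ||u||_{H^1}² for every u ∈ H^1_0.
The interval has length L = π, and Poincaré/coercivity depend only on L. Here a(u, u) = ∫(u')² + (-7/10)·∫u².
Here c = -7/10 < 0 with |c| < (π/L)² = 1, so coercivity still holds. The condition a(u,u) ≥ α||u||_{H^1}² reads (1−α)∫(u')² ≥ (α−c)∫u². Any admissible α is ≤ 1 (rapidly oscillating u have ∫u²/∫(u')² → 0), and α = 1 would force 0 ≥ (1−c)∫u², impossible since c < 1; so 1−α > 0. By the sharp Poincaré inequality on H^1_0 of an interval of length L, ∫(u')² ≥ (π/L)²∫u² with equality for the first sine mode sin(π(x−x₀)/L) (x₀ the left endpoint), so the inequality holds for all u iff (1−α)(π/L)² ≥ α − c, i.e. α ≤ ((π/L)² + c)/((π/L)² + 1) = (1 + c(L/π)²)/(1 + (L/π)²). (Direct route, valid since c ≤ 0: Poincaré gives c∫u² ≥ c(L/π)²∫(u')², so a(u,u) ≥ (1 + c(L/π)²)∫(u')², while ||u||_{H^1}² ≤ (1 + (L/π)²)∫(u')²; dividing yields the same α.) With (π/L)² = 1 and c = -7/10, the largest admissible constant is α = ((π/L)² + c)/((π/L)² + 1).
Simplifying, α = 3/20.


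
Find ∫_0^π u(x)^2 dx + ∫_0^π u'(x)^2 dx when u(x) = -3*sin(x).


||u||_{H^1(0,π)}^2 = 9*π

u'(x) = -3*cos(x).
Expand u² and (u')² and integrate term by term on (0, π), using: for integers n ≥ 1, ∫_0^π sin²(nx) dx = ∫_0^π cos²(nx) dx = π/2; for n ≠ n', ∫_0^π sin(nx)sin(n'x) dx = ∫_0^π cos(nx)cos(n'x) dx = 0; and by product-to-sum, ∫_0^π sin(nx)cos(n'x) dx = ½∫_0^π [sin((n+n')x) + sin((n−n')x)] dx, which is 0 when n+n' is even and 2n/(n²−n'²) when n+n' is odd (it need not vanish on (0, π)).
  u² squared terms: (-3)²·∫sin(x)² dx = 9·π/2 = 9*π/2.
  So ∫_0^π u² dx = 9*π/2.
  (u')² squared terms: (-3)²·∫cos(x)² dx = 9·π/2 = 9*π/2.
  So ∫_0^π (u')² dx = 9*π/2.
||u||_{H^1}^2 = (9*π/2) + (9*π/2) = 9*π.


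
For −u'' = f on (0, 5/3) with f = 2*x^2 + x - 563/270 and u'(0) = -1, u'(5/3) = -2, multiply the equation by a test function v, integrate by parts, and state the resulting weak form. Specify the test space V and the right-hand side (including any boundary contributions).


V = H^1(0, 5/3) (v unrestricted at boundary; u is determined up to an additive constant); weak form: ∫_0^5/3 u'v' dx = ∫_0^5/3 (2*x^2 + x - 563/270) v dx − 2·v(5/3) + v(0) for all v ∈ V.

Multiply both sides by a test function v and integrate from 0 to 5/3:
  ∫_0^5/3 −u''(x) v(x) dx = ∫_0^5/3 f(x) v(x) dx.
Integrate the LHS by parts once:
  ∫_0^5/3 −u'' v dx = −[u'(x) v(x)]_0^5/3 + ∫_0^5/3 u'(x) v'(x) dx.
Thus ∫_0^5/3 u'(x) v'(x) dx = ∫_0^5/3 f(x) v(x) dx + [u'(x) v(x)]_0^5/3.
Choose V so that boundary terms are either known or forced to vanish.
u has inhomogeneous Neumann u'(0) = -1, u'(5/3) = -2. [u' v]_0^5/3 = (-2)·v(5/3) − (-1)·v(0) = − 2·v(5/3) + v(0). Take V = H^1(0, 5/3); boundary term becomes part of RHS.
Weak formulation: find u (satisfying any essential BC) such that ∫_0^5/3 u'(x) v'(x) dx = ∫_0^5/3 f v dx − 2·v(5/3) + v(0) for all v ∈ V (Neumann data are natural BCs: they enter the RHS as boundary terms).
Substituting f(x) = 2*x^2 + x - 563/270, the right-hand side is ∫_0^5/3 (2*x^2 + x - 563/270) v dx − 2·v(5/3) + v(0).
Compatibility check (pure Neumann): taking v ≡ 1 ∈ V gives 0 = ∫_0^5/3 f dx + (-2) − (-1), i.e. ∫_0^5/3 f dx must equal u'(0) − u'(5/3) = 1. Indeed ∫_0^5/3 (2*x^2 + x - 563/270) dx = 1, so the data are compatible. The solution is then unique only up to an additive constant (fix it e.g. by requiring ∫_0^5/3 u dx = 0).


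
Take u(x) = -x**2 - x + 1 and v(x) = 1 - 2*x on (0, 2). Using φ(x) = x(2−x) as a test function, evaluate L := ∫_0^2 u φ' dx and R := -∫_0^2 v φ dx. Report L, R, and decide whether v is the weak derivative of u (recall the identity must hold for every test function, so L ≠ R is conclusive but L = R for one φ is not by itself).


LHS = 4, RHS = 4/3. No, v is not the weak derivative of u.

u(x) = -x**2 - x + 1, classical derivative u'(x) = -2*x - 1.
φ(x) = x(2−x), so φ'(x) = 2 - 2*x.
Note φ(0) = φ(2) = 0, so the boundary term u·φ vanishes.
LHS = ∫_0^2 u(x) φ'(x) dx = ∫_0^2 (2*x^3 - 4*x + 2) dx. Term by term:
  ∫_0^2 2*x^3 dx = 8;  ∫_0^2 -4*x dx = -8;  ∫_0^2 2 dx = 4.
Sum: 8 − 8 + 4 = 4.
So LHS = 4.
∫_0^2 v(x) φ(x) dx = ∫_0^2 (2*x^3 - 5*x^2 + 2*x) dx. Term by term:
  ∫_0^2 2*x^3 dx = 8;  ∫_0^2 -5*x^2 dx = -40/3;  ∫_0^2 2*x dx = 4.
Sum: 8 − 40/3 + 4 = -4/3.
So RHS = -∫_0^2 v(x) φ(x) dx = 4/3.
LHS − RHS = 8/3 ≠ 0, so the identity fails.
(For a valid weak derivative the identity must hold for EVERY test function, in particular this one. The failure shows v is NOT the weak derivative of u.)
Correct weak derivative would be u'(x) = -2*x - 1.


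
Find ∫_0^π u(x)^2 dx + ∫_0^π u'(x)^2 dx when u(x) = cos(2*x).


||u||_{H^1(0,π)}^2 = 5*π/2

u'(x) = -2*sin(2*x).
Expand u² and (u')² and integrate term by term on (0, π), using: for integers n ≥ 1, ∫_0^π sin²(nx) dx = ∫_0^π cos²(nx) dx = π/2; for n ≠ n', ∫_0^π sin(nx)sin(n'x) dx = ∫_0^π cos(nx)cos(n'x) dx = 0; and by product-to-sum, ∫_0^π sin(nx)cos(n'x) dx = ½∫_0^π [sin((n+n')x) + sin((n−n')x)] dx, which is 0 when n+n' is even and 2n/(n²−n'²) when n+n' is odd (it need not vanish on (0, π)).
  u² squared terms: (1)²·∫cos(2x)² dx = 1·π/2 = π/2.
  So ∫_0^π u² dx = π/2.
  (u')² squared terms: (-2)²·∫sin(2x)² dx = 4·π/2 = 2*π.
  So ∫_0^π (u')² dx = 2*π.
||u||_{H^1}^2 = (π/2) + (2*π) = 5*π/2.


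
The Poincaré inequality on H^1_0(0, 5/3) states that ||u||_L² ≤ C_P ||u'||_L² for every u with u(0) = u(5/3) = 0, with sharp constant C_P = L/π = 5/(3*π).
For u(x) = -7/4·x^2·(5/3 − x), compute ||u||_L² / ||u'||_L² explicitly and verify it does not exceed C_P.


||u||_L² / ||u'||_L² = 5*sqrt(14)/42 < C_P = 5/(3*π).

u(x) = -7/4·x^2·(5/3 − x), so u'(x) = 7*x*(9*x - 10)/12.
u(x) = -7/4·x^2·(5/3 − x) vanishes at x = 0 and x = 5/3, so u ∈ H^1_0(0, 5/3). Differentiate via the product rule and integrate the resulting polynomials term by term.
  ∫_0^5/3 u² dx = ∫_0^5/3 (49*x^6/16 - 245*x^5/24 + 1225*x^4/144) dx. Term by term:
    ∫_0^5/3 49*x^6/16 dx = 546875/34992;  ∫_0^5/3 -245*x^5/24 dx = -3828125/104976;  ∫_0^5/3 1225*x^4/144 dx = 765625/34992.
  Sum: 546875/34992 − 3828125/104976 + 765625/34992 = 109375/104976.
  ∫_0^5/3 (u')² dx = ∫_0^5/3 (441*x^4/16 - 245*x^3/4 + 1225*x^2/36) dx. Term by term:
    ∫_0^5/3 441*x^4/16 dx = 30625/432;  ∫_0^5/3 -245*x^3/4 dx = -153125/1296;  ∫_0^5/3 1225*x^2/36 dx = 153125/2916.
  Sum: 30625/432 − 153125/1296 + 153125/2916 = 30625/5832.
∫_0^5/3 u² dx = 109375/104976, so ||u||_L² = 125*sqrt(7)/324.
∫_0^5/3 (u')² dx = 30625/5832, so ||u'||_L² = 175*sqrt(2)/108.
Ratio ||u||_L² / ||u'||_L² = 5*sqrt(14)/42.
Sharp Poincaré constant on H^1_0(0, 5/3) is C_P = L/π = 5/(3*π), achieved by sin(3*π/5·x).
A polynomial bump cannot attain the sharp Poincaré constant (only the first sine eigenfunction does), so the ratio is strictly less than C_P, consistent with ||u||_L² ≤ C_P ||u'||_L².


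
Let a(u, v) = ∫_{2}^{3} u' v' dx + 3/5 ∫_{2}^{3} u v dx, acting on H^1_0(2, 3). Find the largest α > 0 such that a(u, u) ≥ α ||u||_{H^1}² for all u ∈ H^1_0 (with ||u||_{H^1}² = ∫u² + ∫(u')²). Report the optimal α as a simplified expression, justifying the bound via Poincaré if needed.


α = (3/5 + π^2)/(1 + π^2)

Coercivity of a(·,·) on H^1_0(2, 3) means a(u, u) ≥ α ||u||_{H^1}² for every u ∈ H^1_0.
The interval has length L = 1, and Poincaré/coercivity depend only on L. Here a(u, u) = ∫(u')² + (3/5)·∫u².
Here 0 < c = 3/5 < 1. The condition a(u,u) ≥ α||u||_{H^1}² reads (1−α)∫(u')² ≥ (α−c)∫u². Any admissible α is ≤ 1 (rapidly oscillating u have ∫u²/∫(u')² → 0), and α = 1 would force 0 ≥ (1−c)∫u², impossible since c < 1; so 1−α > 0. By the sharp Poincaré inequality on H^1_0 of an interval of length L, ∫(u')² ≥ (π/L)²∫u² with equality for the first sine mode sin(π(x−x₀)/L) (x₀ the left endpoint), so the inequality holds for all u iff (1−α)(π/L)² ≥ α − c, i.e. α ≤ ((π/L)² + c)/((π/L)² + 1) = (1 + c(L/π)²)/(1 + (L/π)²). With (π/L)² = π^2 and c = 3/5, the largest admissible constant is α = ((π/L)² + c)/((π/L)² + 1).
Simplifying, α = (3/5 + π^2)/(1 + π^2).


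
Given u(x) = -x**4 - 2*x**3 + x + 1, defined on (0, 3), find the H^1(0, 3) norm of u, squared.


||u||_{H^1}^2 = 258105/14

The H^1 norm (squared) on an interval (0, L) is
  ||u||_{H^1}^2 = ∫_0^L u(x)^2 dx + ∫_0^L u'(x)^2 dx.
Compute u'(x) = -4*x**3 - 6*x**2 + 1.
Then u(x)^2 = x**8 + 4*x**7 + 4*x**6 - 2*x**5 - 6*x**4 - 4*x**3 + x**2 + 2*x + 1 and u'(x)^2 = 16*x**6 + 48*x**5 + 36*x**4 - 8*x**3 - 12*x**2 + 1.
Integrate each monomial from 0 to 3 using ∫_0^3 c·x^n dx = c·3^(n+1)/(n+1):
  ∫_0^3 u(x)^2 dx = ∫_0^3 (x^8 + 4*x^7 + 4*x^6 - 2*x^5 - 6*x^4 - 4*x^3 + x^2 + 2*x + 1) dx. Term by term:
    ∫_0^3 x^8 dx = 2187;  ∫_0^3 4*x^7 dx = 6561/2;  ∫_0^3 4*x^6 dx = 8748/7;
    ∫_0^3 -2*x^5 dx = -243;  ∫_0^3 -6*x^4 dx = -1458/5;  ∫_0^3 -4*x^3 dx = -81;
    ∫_0^3 x^2 dx = 9;  ∫_0^3 2*x dx = 9;  ∫_0^3 1 dx = 3.
  Sum: 2187 + 6561/2 + 8748/7 − 243 − 1458/5 − 81 + 9 + 9 + 3 = 428583/70.
  ∫_0^3 u'(x)^2 dx = ∫_0^3 (16*x^6 + 48*x^5 + 36*x^4 - 8*x^3 - 12*x^2 + 1) dx. Term by term:
    ∫_0^3 16*x^6 dx = 34992/7;  ∫_0^3 48*x^5 dx = 5832;  ∫_0^3 36*x^4 dx = 8748/5;
    ∫_0^3 -8*x^3 dx = -162;  ∫_0^3 -12*x^2 dx = -108;  ∫_0^3 1 dx = 3.
  Sum: 34992/7 + 5832 + 8748/5 − 162 − 108 + 3 = 430971/35.
Adding: ||u||_{H^1}^2 = 428583/70 + 430971/35 = 258105/14.


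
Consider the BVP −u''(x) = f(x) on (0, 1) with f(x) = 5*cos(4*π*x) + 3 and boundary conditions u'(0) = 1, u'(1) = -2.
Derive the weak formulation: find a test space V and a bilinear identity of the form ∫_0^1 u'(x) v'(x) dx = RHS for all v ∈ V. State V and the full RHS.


V = H^1(0, 1) (v unrestricted at boundary; u is determined up to an additive constant); weak form: ∫_0^1 u'v' dx = ∫_0^1 (5*cos(4*π*x) + 3) v dx − 2·v(1) − v(0) for all v ∈ V.

Multiply both sides by a test function v and integrate from 0 to 1:
  ∫_0^1 −u''(x) v(x) dx = ∫_0^1 f(x) v(x) dx.
Integrate the LHS by parts once:
  ∫_0^1 −u'' v dx = −[u'(x) v(x)]_0^1 + ∫_0^1 u'(x) v'(x) dx.
Thus ∫_0^1 u'(x) v'(x) dx = ∫_0^1 f(x) v(x) dx + [u'(x) v(x)]_0^1.
Choose V so that boundary terms are either known or forced to vanish.
u has inhomogeneous Neumann u'(0) = 1, u'(1) = -2. [u' v]_0^1 = (-2)·v(1) − (1)·v(0) = − 2·v(1) − v(0). Take V = H^1(0, 1); boundary term becomes part of RHS.
Weak formulation: find u (satisfying any essential BC) such that ∫_0^1 u'(x) v'(x) dx = ∫_0^1 f v dx − 2·v(1) − v(0) for all v ∈ V (Neumann data are natural BCs: they enter the RHS as boundary terms).
Substituting f(x) = 5*cos(4*π*x) + 3, the right-hand side is ∫_0^1 (5*cos(4*π*x) + 3) v dx − 2·v(1) − v(0).
Compatibility check (pure Neumann): taking v ≡ 1 ∈ V gives 0 = ∫_0^1 f dx + (-2) − (1), i.e. ∫_0^1 f dx must equal u'(0) − u'(1) = 3. Indeed ∫_0^1 (5*cos(4*π*x) + 3) dx = 3, so the data are compatible. The solution is then unique only up to an additive constant (fix it e.g. by requiring ∫_0^1 u dx = 0).


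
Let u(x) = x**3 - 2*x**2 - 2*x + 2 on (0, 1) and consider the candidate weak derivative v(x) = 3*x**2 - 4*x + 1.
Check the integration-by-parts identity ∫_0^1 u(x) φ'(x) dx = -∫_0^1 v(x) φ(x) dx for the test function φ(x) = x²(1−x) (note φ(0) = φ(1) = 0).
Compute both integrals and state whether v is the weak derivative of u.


LHS = 4/15, RHS = 1/60. No, v is not the weak derivative of u.

u(x) = x**3 - 2*x**2 - 2*x + 2, classical derivative u'(x) = 3*x**2 - 4*x - 2.
φ(x) = x²(1−x), so φ'(x) = x*(2 - 3*x).
Note φ(0) = φ(1) = 0, so the boundary term u·φ vanishes.
LHS = ∫_0^1 u(x) φ'(x) dx = ∫_0^1 (-3*x^5 + 8*x^4 + 2*x^3 - 10*x^2 + 4*x) dx. Term by term:
  ∫_0^1 -3*x^5 dx = -1/2;  ∫_0^1 8*x^4 dx = 8/5;  ∫_0^1 2*x^3 dx = 1/2;
  ∫_0^1 -10*x^2 dx = -10/3;  ∫_0^1 4*x dx = 2.
Sum: -1/2 + 8/5 + 1/2 − 10/3 + 2 = 4/15.
So LHS = 4/15.
∫_0^1 v(x) φ(x) dx = ∫_0^1 (-3*x^5 + 7*x^4 - 5*x^3 + x^2) dx. Term by term:
  ∫_0^1 -3*x^5 dx = -1/2;  ∫_0^1 7*x^4 dx = 7/5;  ∫_0^1 -5*x^3 dx = -5/4;
  ∫_0^1 x^2 dx = 1/3.
Sum: -1/2 + 7/5 − 5/4 + 1/3 = -1/60.
So RHS = -∫_0^1 v(x) φ(x) dx = 1/60.
LHS − RHS = 1/4 ≠ 0, so the identity fails.
(For a valid weak derivative the identity must hold for EVERY test function, in particular this one. The failure shows v is NOT the weak derivative of u.)
Correct weak derivative would be u'(x) = 3*x**2 - 4*x - 2.


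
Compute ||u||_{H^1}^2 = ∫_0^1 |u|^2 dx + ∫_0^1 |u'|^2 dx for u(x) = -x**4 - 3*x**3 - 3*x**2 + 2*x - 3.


||u||_{H^1}^2 = 91799/1260

The H^1 norm (squared) on an interval (0, L) is
  ||u||_{H^1}^2 = ∫_0^L u(x)^2 dx + ∫_0^L u'(x)^2 dx.
Compute u'(x) = -4*x**3 - 9*x**2 - 6*x + 2.
Then u(x)^2 = x**8 + 6*x**7 + 15*x**6 + 14*x**5 + 3*x**4 + 6*x**3 + 22*x**2 - 12*x + 9 and u'(x)^2 = 16*x**6 + 72*x**5 + 129*x**4 + 92*x**3 - 24*x + 4.
Integrate each monomial from 0 to 1 using ∫_0^1 c·x^n dx = c·1^(n+1)/(n+1):
  ∫_0^1 u(x)^2 dx = ∫_0^1 (x^8 + 6*x^7 + 15*x^6 + 14*x^5 + 3*x^4 + 6*x^3 + 22*x^2 - 12*x + 9) dx. Term by term:
    ∫_0^1 x^8 dx = 1/9;  ∫_0^1 6*x^7 dx = 3/4;  ∫_0^1 15*x^6 dx = 15/7;
    ∫_0^1 14*x^5 dx = 7/3;  ∫_0^1 3*x^4 dx = 3/5;  ∫_0^1 6*x^3 dx = 3/2;
    ∫_0^1 22*x^2 dx = 22/3;  ∫_0^1 -12*x dx = -6;  ∫_0^1 9 dx = 9.
  Sum: 1/9 + 3/4 + 15/7 + 7/3 + 3/5 + 3/2 + 22/3 − 6 + 9 = 22391/1260.
  ∫_0^1 u'(x)^2 dx = ∫_0^1 (16*x^6 + 72*x^5 + 129*x^4 + 92*x^3 - 24*x + 4) dx. Term by term:
    ∫_0^1 16*x^6 dx = 16/7;  ∫_0^1 72*x^5 dx = 12;  ∫_0^1 129*x^4 dx = 129/5;
    ∫_0^1 92*x^3 dx = 23;  ∫_0^1 -24*x dx = -12;  ∫_0^1 4 dx = 4.
  Sum: 16/7 + 12 + 129/5 + 23 − 12 + 4 = 1928/35.
Adding: ||u||_{H^1}^2 = 22391/1260 + 1928/35 = 91799/1260.


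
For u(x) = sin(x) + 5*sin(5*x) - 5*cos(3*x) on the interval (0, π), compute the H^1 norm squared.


||u||_{H^1(0,π)}^2 = 451*π

u'(x) = 15*sin(3*x) + cos(x) + 25*cos(5*x).
Expand u² and (u')² and integrate term by term on (0, π), using: for integers n ≥ 1, ∫_0^π sin²(nx) dx = ∫_0^π cos²(nx) dx = π/2; for n ≠ n', ∫_0^π sin(nx)sin(n'x) dx = ∫_0^π cos(nx)cos(n'x) dx = 0; and by product-to-sum, ∫_0^π sin(nx)cos(n'x) dx = ½∫_0^π [sin((n+n')x) + sin((n−n')x)] dx, which is 0 when n+n' is even and 2n/(n²−n'²) when n+n' is odd (it need not vanish on (0, π)).
  u² squared terms: (-5)²·∫cos(3x)² dx = 25·π/2 = 25*π/2;  (5)²·∫sin(5x)² dx = 25·π/2 = 25*π/2;  (1)²·∫sin(x)² dx = 1·π/2 = π/2.
  u² cross terms: 2·(-5)·(5)·∫cos(3x)·sin(5x) dx = -50·(0) = 0;  2·(-5)·(1)·∫cos(3x)·sin(x) dx = -10·(0) = 0;  2·(5)·(1)·∫sin(5x)·sin(x) dx = 10·(0) = 0.
  So ∫_0^π u² dx = 25*π/2 + 25*π/2 + π/2 + 0 + 0 + 0 = 51*π/2.
  (u')² squared terms: (15)²·∫sin(3x)² dx = 225·π/2 = 225*π/2;  (25)²·∫cos(5x)² dx = 625·π/2 = 625*π/2;  (1)²·∫cos(x)² dx = 1·π/2 = π/2.
  (u')² cross terms: 2·(15)·(25)·∫sin(3x)·cos(5x) dx = 750·(0) = 0;  2·(15)·(1)·∫sin(3x)·cos(x) dx = 30·(0) = 0;  2·(25)·(1)·∫cos(5x)·cos(x) dx = 50·(0) = 0.
  So ∫_0^π (u')² dx = 225*π/2 + 625*π/2 + π/2 + 0 + 0 + 0 = 851*π/2.
||u||_{H^1}^2 = (51*π/2) + (851*π/2) = 451*π.


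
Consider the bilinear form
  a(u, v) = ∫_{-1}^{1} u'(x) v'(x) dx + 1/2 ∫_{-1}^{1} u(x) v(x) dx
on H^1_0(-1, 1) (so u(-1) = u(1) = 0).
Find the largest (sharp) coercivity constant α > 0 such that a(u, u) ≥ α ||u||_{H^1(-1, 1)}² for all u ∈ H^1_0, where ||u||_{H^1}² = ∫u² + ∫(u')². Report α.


α = (2 + π^2)/(4 + π^2)

Coercivity of a(·,·) on H^1_0(-1, 1) means a(u, u) ≥ α ||u||_{H^1}² for every u ∈ H^1_0.
The interval has length L = 2, and Poincaré/coercivity depend only on L. Here a(u, u) = ∫(u')² + (1/2)·∫u².
Here 0 < c = 1/2 < 1. The condition a(u,u) ≥ α||u||_{H^1}² reads (1−α)∫(u')² ≥ (α−c)∫u². Any admissible α is ≤ 1 (rapidly oscillating u have ∫u²/∫(u')² → 0), and α = 1 would force 0 ≥ (1−c)∫u², impossible since c < 1; so 1−α > 0. By the sharp Poincaré inequality on H^1_0 of an interval of length L, ∫(u')² ≥ (π/L)²∫u² with equality for the first sine mode sin(π(x−x₀)/L) (x₀ the left endpoint), so the inequality holds for all u iff (1−α)(π/L)² ≥ α − c, i.e. α ≤ ((π/L)² + c)/((π/L)² + 1) = (1 + c(L/π)²)/(1 + (L/π)²). With (π/L)² = π^2/4 and c = 1/2, the largest admissible constant is α = ((π/L)² + c)/((π/L)² + 1).
Simplifying, α = (2 + π^2)/(4 + π^2).


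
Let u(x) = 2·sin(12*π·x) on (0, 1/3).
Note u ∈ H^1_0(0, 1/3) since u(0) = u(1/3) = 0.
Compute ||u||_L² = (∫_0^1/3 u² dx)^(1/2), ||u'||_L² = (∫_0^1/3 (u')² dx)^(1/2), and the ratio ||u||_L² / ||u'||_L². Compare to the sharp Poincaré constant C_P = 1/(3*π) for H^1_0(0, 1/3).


||u||_L² / ||u'||_L² = 1/(12*π) < C_P = 1/(3*π).

u(x) = 2·sin(12*π·x), so u'(x) = 24*π*cos(12*π*x).
Writing u(x) = A·sin(kπx/L) with A = 2 and k = 4, use ∫_0^L sin²(kπx/L) dx = L/2 and ∫_0^L cos²(kπx/L) dx = L/2.
u² = 4·sin²(12*π·x) and (u')² = 576*π^2·cos²(12*π·x), and each of sin², cos² integrates to L/2 = 1/6 over (0, 1/3).
∫_0^1/3 u² dx = 2/3, so ||u||_L² = sqrt(6)/3.
∫_0^1/3 (u')² dx = 96*π^2, so ||u'||_L² = 4*sqrt(6)*π.
Ratio ||u||_L² / ||u'||_L² = 1/(12*π).
Sharp Poincaré constant on H^1_0(0, 1/3) is C_P = L/π = 1/(3*π), achieved by sin(3*π·x).
This is the k = 4 harmonic; the ratio L/(kπ) is strictly less than C_P = L/π, consistent with the sharp inequality ||u||_L² ≤ C_P ||u'||_L².


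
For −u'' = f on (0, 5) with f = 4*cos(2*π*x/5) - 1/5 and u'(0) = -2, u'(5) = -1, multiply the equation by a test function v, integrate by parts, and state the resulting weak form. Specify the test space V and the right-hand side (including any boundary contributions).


V = H^1(0, 5) (v unrestricted at boundary; u is determined up to an additive constant); weak form: ∫_0^5 u'v' dx = ∫_0^5 (4*cos(2*π*x/5) - 1/5) v dx − v(5) + 2·v(0) for all v ∈ V.

Multiply both sides by a test function v and integrate from 0 to 5:
  ∫_0^5 −u''(x) v(x) dx = ∫_0^5 f(x) v(x) dx.
Integrate the LHS by parts once:
  ∫_0^5 −u'' v dx = −[u'(x) v(x)]_0^5 + ∫_0^5 u'(x) v'(x) dx.
Thus ∫_0^5 u'(x) v'(x) dx = ∫_0^5 f(x) v(x) dx + [u'(x) v(x)]_0^5.
Choose V so that boundary terms are either known or forced to vanish.
u has inhomogeneous Neumann u'(0) = -2, u'(5) = -1. [u' v]_0^5 = (-1)·v(5) − (-2)·v(0) = − v(5) + 2·v(0). Take V = H^1(0, 5); boundary term becomes part of RHS.
Weak formulation: find u (satisfying any essential BC) such that ∫_0^5 u'(x) v'(x) dx = ∫_0^5 f v dx − v(5) + 2·v(0) for all v ∈ V (Neumann data are natural BCs: they enter the RHS as boundary terms).
Substituting f(x) = 4*cos(2*π*x/5) - 1/5, the right-hand side is ∫_0^5 (4*cos(2*π*x/5) - 1/5) v dx − v(5) + 2·v(0).
Compatibility check (pure Neumann): taking v ≡ 1 ∈ V gives 0 = ∫_0^5 f dx + (-1) − (-2), i.e. ∫_0^5 f dx must equal u'(0) − u'(5) = -1. Indeed ∫_0^5 (4*cos(2*π*x/5) - 1/5) dx = -1, so the data are compatible. The solution is then unique only up to an additive constant (fix it e.g. by requiring ∫_0^5 u dx = 0).


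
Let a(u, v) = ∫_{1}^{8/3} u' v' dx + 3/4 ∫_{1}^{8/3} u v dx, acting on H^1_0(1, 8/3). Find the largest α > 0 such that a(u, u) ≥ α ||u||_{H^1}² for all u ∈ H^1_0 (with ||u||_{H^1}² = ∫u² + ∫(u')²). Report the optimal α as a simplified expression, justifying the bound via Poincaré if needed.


α = 3*(25 + 12*π^2)/(4*(25 + 9*π^2))

Coercivity of a(·,·) on H^1_0(1, 8/3) means a(u, u) ≥ α ||u||_{H^1}² for every u ∈ H^1_0.
The interval has length L = 5/3, and Poincaré/coercivity depend only on L. Here a(u, u) = ∫(u')² + (3/4)·∫u².
Here 0 < c = 3/4 < 1. The condition a(u,u) ≥ α||u||_{H^1}² reads (1−α)∫(u')² ≥ (α−c)∫u². Any admissible α is ≤ 1 (rapidly oscillating u have ∫u²/∫(u')² → 0), and α = 1 would force 0 ≥ (1−c)∫u², impossible since c < 1; so 1−α > 0. By the sharp Poincaré inequality on H^1_0 of an interval of length L, ∫(u')² ≥ (π/L)²∫u² with equality for the first sine mode sin(π(x−x₀)/L) (x₀ the left endpoint), so the inequality holds for all u iff (1−α)(π/L)² ≥ α − c, i.e. α ≤ ((π/L)² + c)/((π/L)² + 1) = (1 + c(L/π)²)/(1 + (L/π)²). With (π/L)² = 9*π^2/25 and c = 3/4, the largest admissible constant is α = ((π/L)² + c)/((π/L)² + 1).
Simplifying, α = 3*(25 + 12*π^2)/(4*(25 + 9*π^2)).


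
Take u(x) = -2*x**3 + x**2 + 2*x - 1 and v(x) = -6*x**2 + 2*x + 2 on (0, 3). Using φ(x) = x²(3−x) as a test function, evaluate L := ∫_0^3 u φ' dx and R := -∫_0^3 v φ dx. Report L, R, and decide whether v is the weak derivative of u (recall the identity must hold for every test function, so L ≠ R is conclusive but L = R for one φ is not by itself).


LHS = 108, RHS = 108. Yes, v = u' weakly.

u(x) = -2*x**3 + x**2 + 2*x - 1, classical derivative u'(x) = -6*x**2 + 2*x + 2.
φ(x) = x²(3−x), so φ'(x) = 3*x*(2 - x).
Note φ(0) = φ(3) = 0, so the boundary term u·φ vanishes.
LHS = ∫_0^3 u(x) φ'(x) dx = ∫_0^3 (6*x^5 - 15*x^4 + 15*x^2 - 6*x) dx. Term by term:
  ∫_0^3 6*x^5 dx = 729;  ∫_0^3 -15*x^4 dx = -729;  ∫_0^3 15*x^2 dx = 135;
  ∫_0^3 -6*x dx = -27.
Sum: 729 − 729 + 135 − 27 = 108.
So LHS = 108.
∫_0^3 v(x) φ(x) dx = ∫_0^3 (6*x^5 - 20*x^4 + 4*x^3 + 6*x^2) dx. Term by term:
  ∫_0^3 6*x^5 dx = 729;  ∫_0^3 -20*x^4 dx = -972;  ∫_0^3 4*x^3 dx = 81;
  ∫_0^3 6*x^2 dx = 54.
Sum: 729 − 972 + 81 + 54 = -108.
So RHS = -∫_0^3 v(x) φ(x) dx = 108.
LHS = RHS, so the identity holds for this test φ.
Moreover u is smooth here and v(x) = u'(x) = -6*x**2 + 2*x + 2 pointwise, so the identity holds for every test function. Hence v is the weak derivative of u.


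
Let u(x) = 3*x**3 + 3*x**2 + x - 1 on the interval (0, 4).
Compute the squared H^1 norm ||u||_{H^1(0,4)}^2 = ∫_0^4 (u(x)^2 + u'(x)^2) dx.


||u||_{H^1}^2 = 6411224/105

The H^1 norm (squared) on an interval (0, L) is
  ||u||_{H^1}^2 = ∫_0^L u(x)^2 dx + ∫_0^L u'(x)^2 dx.
Compute u'(x) = 9*x**2 + 6*x + 1.
Then u(x)^2 = 9*x**6 + 18*x**5 + 15*x**4 - 5*x**2 - 2*x + 1 and u'(x)^2 = 81*x**4 + 108*x**3 + 54*x**2 + 12*x + 1.
Integrate each monomial from 0 to 4 using ∫_0^4 c·x^n dx = c·4^(n+1)/(n+1):
  ∫_0^4 u(x)^2 dx = ∫_0^4 (9*x^6 + 18*x^5 + 15*x^4 - 5*x^2 - 2*x + 1) dx. Term by term:
    ∫_0^4 9*x^6 dx = 147456/7;  ∫_0^4 18*x^5 dx = 12288;  ∫_0^4 15*x^4 dx = 3072;
    ∫_0^4 -5*x^2 dx = -320/3;  ∫_0^4 -2*x dx = -16;  ∫_0^4 1 dx = 4.
  Sum: 147456/7 + 12288 + 3072 − 320/3 − 16 + 4 = 762436/21.
  ∫_0^4 u'(x)^2 dx = ∫_0^4 (81*x^4 + 108*x^3 + 54*x^2 + 12*x + 1) dx. Term by term:
    ∫_0^4 81*x^4 dx = 82944/5;  ∫_0^4 108*x^3 dx = 6912;  ∫_0^4 54*x^2 dx = 1152;
    ∫_0^4 12*x dx = 96;  ∫_0^4 1 dx = 4.
  Sum: 82944/5 + 6912 + 1152 + 96 + 4 = 123764/5.
Adding: ||u||_{H^1}^2 = 762436/21 + 123764/5 = 6411224/105.


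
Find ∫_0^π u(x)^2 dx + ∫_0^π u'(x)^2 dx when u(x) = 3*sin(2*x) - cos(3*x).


||u||_{H^1(0,π)}^2 = 48 + 55*π/2

u'(x) = 3*sin(3*x) + 6*cos(2*x).
Expand u² and (u')² and integrate term by term on (0, π), using: for integers n ≥ 1, ∫_0^π sin²(nx) dx = ∫_0^π cos²(nx) dx = π/2; for n ≠ n', ∫_0^π sin(nx)sin(n'x) dx = ∫_0^π cos(nx)cos(n'x) dx = 0; and by product-to-sum, ∫_0^π sin(nx)cos(n'x) dx = ½∫_0^π [sin((n+n')x) + sin((n−n')x)] dx, which is 0 when n+n' is even and 2n/(n²−n'²) when n+n' is odd (it need not vanish on (0, π)).
  u² squared terms: (-1)²·∫cos(3x)² dx = 1·π/2 = π/2;  (3)²·∫sin(2x)² dx = 9·π/2 = 9*π/2.
  u² cross terms: 2·(-1)·(3)·∫cos(3x)·sin(2x) dx = -6·(-4/5) = 24/5.
  So ∫_0^π u² dx = π/2 + 9*π/2 + 24/5 = 24/5 + 5*π.
  (u')² squared terms: (3)²·∫sin(3x)² dx = 9·π/2 = 9*π/2;  (6)²·∫cos(2x)² dx = 36·π/2 = 18*π.
  (u')² cross terms: 2·(3)·(6)·∫sin(3x)·cos(2x) dx = 36·(6/5) = 216/5.
  So ∫_0^π (u')² dx = 9*π/2 + 18*π + 216/5 = 216/5 + 45*π/2.
||u||_{H^1}^2 = (24/5 + 5*π) + (216/5 + 45*π/2) = 48 + 55*π/2.
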